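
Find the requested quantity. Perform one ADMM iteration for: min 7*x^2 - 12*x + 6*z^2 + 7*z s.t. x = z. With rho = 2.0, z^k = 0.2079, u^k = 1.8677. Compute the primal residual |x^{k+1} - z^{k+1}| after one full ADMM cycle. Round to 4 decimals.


ADMM iteration with rho = 2.0, z^k = 0.2079, u^k = 1.8677
Step 1: x-update.
Minimize 7*x^2 - 12*x + (2.0/2)*(x - 0.2079 + 1.8677)^2
FOC: (2*7 + 2.0)*x = 12 + 2.0*(0.2079 - 1.8677)
x^{k+1} = 0.5425
Step 2: z-update.
Minimize 6*z^2 + 7*z + (2.0/2)*(0.5425 - z + 1.8677)^2
FOC: (2*6 + 2.0)*z = -7 + 2.0*(0.5425 + 1.8677)
z^{k+1} = -0.1557
Step 3: u-update.
u^{k+1} = 1.8677 + 0.5425 + 0.1557 = 2.5659
Step 4: Primal residual = |0.5425 + 0.1557| = 0.6982


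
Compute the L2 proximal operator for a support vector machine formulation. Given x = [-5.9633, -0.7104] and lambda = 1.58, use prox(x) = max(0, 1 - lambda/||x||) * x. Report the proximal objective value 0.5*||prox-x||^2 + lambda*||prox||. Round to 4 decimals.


Step 1: Compute ||x||.
||x|| = 6.0055
Step 2: Compute scaling factor.
scale = max(0, 1 - 1.58/6.0055) = 0.7369
Step 3: prox(x) = [-4.3944, -0.5235]
||prox(x)|| = 4.4255
Step 4: Proximal objective.
0.5*||prox-x||^2 = 1.2482
lambda*||prox|| = 6.9923
Total = 8.2404


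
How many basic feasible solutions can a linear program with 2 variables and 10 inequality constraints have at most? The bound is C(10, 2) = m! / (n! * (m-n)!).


Each vertex corresponds to some choice of n active constraints out of m, so the number of vertices is at most C(m, n) = m! / (n!(m-n)!).
m = 10, n = 2
Numerator: 10 * 9
Denominator: 2! = 2
C(10, 2) = 45


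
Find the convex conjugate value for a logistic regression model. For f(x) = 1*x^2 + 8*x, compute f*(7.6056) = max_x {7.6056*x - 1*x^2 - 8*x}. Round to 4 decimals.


f*(y) = sup_x {y*x - a*x^2 - b*x} = sup_x {(y-b)*x - a*x^2}
FOC: (y - b) - 2a*x = 0 => x* = (y - b)/(2a)
x* = (7.6056 - 8)/(2*1) = -0.1972
f*(7.6056) = (y-b)^2/(4a) = (7.6056 - 8)^2/(4*1)
= 0.1556/4 = 0.0389


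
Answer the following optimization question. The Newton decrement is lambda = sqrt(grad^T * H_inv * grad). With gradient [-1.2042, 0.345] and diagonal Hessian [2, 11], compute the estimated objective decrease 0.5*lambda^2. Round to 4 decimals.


Step 1: H is diagonal, so H^(-1) * g = [-0.6021, 0.0314].
Step 2: g^T H^(-1) g = sum_i g_i^2 / H_ii
  = (-1.2042)^2/2 + (0.345)^2/11
  = 0.725 + 0.0108 = 0.7359
Step 3: Objective decrease = 0.5 * g^T H^(-1) g = 0.3679


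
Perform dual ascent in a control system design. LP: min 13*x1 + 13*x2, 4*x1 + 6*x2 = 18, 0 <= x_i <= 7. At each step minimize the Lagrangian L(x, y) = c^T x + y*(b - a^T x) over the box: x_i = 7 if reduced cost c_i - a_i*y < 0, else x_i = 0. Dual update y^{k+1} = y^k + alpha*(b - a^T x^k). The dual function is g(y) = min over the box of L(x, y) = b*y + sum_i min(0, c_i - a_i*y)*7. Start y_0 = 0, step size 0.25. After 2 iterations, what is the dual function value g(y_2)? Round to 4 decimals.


Dual ascent for LP: min 13*x1 + 13*x2, 4*x1 + 6*x2 = 18, 0 <= x_i <= 7
Step 1: y^k = 0.0, reduced costs: (13.0, 13.0)
  x^k = (0.0, 0.0), subgradient = b - a^T x = 18.0
  y^{k+1} = 0.0 + 0.25*18.0 = 4.5
Step 2: y^k = 4.5, reduced costs: (-5.0, -14.0)
  x^k = (7.0, 7.0), subgradient = b - a^T x = -52.0
  y^{k+1} = 4.5 + 0.25*-52.0 = -8.5
Dual objective at y_2 = -8.5: reduced costs (47.0, 64.0), box minimizer x = (0.0, 0.0)
g(y_2) = b*y + (c1 - a1*y)*x1 + (c2 - a2*y)*x2 = 18*(-8.5) + 47.0*0.0 + 64.0*0.0 = -153.0 + 0.0 + 0.0 = -153.0


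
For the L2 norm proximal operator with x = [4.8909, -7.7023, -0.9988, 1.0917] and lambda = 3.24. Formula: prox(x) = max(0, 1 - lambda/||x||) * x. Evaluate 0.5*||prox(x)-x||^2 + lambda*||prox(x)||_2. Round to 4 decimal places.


Step 1: Compute ||x||.
||x|| = 9.2431
Step 2: Compute scaling factor.
scale = max(0, 1 - 3.24/9.2431) = 0.6495
Step 3: prox(x) = [3.1765, -5.0024, -0.6487, 0.709]
||prox(x)|| = 6.0031
Step 4: Proximal objective.
0.5*||prox-x||^2 = 5.2488
lambda*||prox|| = 19.45
Total = 24.699


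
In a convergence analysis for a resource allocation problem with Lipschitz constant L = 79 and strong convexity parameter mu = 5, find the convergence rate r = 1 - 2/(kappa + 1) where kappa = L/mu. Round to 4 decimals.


Step 1: Compute the condition number.
kappa = L/mu = 79/5 = 15.8
Step 2: Compute the convergence rate.
r = 1 - 2/(kappa + 1) = 1 - 2*mu/(L + mu) = (L - mu)/(L + mu) = 74/84 = 0.881


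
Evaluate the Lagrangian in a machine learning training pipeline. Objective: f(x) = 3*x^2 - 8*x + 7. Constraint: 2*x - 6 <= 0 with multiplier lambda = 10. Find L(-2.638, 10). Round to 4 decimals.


Step 1: Evaluate f(x).
f(-2.638) = 3*(-2.638)^2 - 8*(-2.638) + 7 = 48.9811
Step 2: Evaluate g(x).
g(-2.638) = 2*-2.638 - 6 = -11.276
Step 3: Compute Lagrangian.
L = 48.9811 + 10*-11.276 = -63.7789


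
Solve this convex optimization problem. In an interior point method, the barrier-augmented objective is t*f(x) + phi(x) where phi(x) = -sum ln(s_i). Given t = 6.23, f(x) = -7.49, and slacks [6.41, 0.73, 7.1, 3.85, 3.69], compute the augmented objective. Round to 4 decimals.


Step 1: Compute log-barrier.
ln values: [1.8579, -0.3147, 1.9601, 1.3481, 1.3056]
phi = -(1.8579 - 0.3147 + 1.9601 + 1.3481 + 1.3056) = -6.1569
Step 2: Compute augmented objective.
t*f(x) = 6.23*-7.49 = -46.6627
Total = -46.6627 - 6.1569 = -52.8196


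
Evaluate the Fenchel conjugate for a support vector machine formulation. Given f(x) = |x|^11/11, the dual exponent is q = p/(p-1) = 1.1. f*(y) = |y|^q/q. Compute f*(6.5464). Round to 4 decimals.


The conjugate exponent q satisfies 1/p + 1/q = 1.
p = 11, so q = 11/(11 - 1) = 1.1
|y|^q = 6.5464^1.1 = 7.8996
f*(6.5464) = 7.8996 / 1.1 = 7.1814


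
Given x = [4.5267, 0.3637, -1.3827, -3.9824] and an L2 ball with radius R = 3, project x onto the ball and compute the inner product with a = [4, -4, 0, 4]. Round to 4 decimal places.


Step 1: Compute ||x|| (intermediates to 6 decimals).
||x|| = sqrt(4.5267^2 + 0.3637^2 + (-1.3827)^2 + (-3.9824)^2) = 6.196342
Step 2: Project.
Since ||x|| > R, scale = R/||x|| = 3/6.196342 = 0.484157, proj(x) = scale * x
proj(x) = [2.191633, 0.176088, -0.669444, -1.928107]
Step 3: Dot product.
a^T * proj(x) = 4*2.191633 - 4*0.176088 + 0*(-0.669444) + 4*(-1.928107) = 0.3498


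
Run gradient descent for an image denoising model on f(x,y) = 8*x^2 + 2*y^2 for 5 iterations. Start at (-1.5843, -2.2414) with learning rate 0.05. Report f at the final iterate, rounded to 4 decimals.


Gradient descent on f(x,y) = 8*x^2 + 2*y^2.
Starting point: (-1.5843, -2.2414), alpha = 0.05
Step 1: grad_x = 2*8*-1.5843 = -25.3488, grad_y = 2*2*-2.2414 = -8.9656
  x_1 = -1.5843 - 0.05*-25.3488 = -0.3169
  y_1 = -2.2414 - 0.05*-8.9656 = -1.7931
Step 2: grad_x = 2*8*-0.3169 = -5.0698, grad_y = 2*2*-1.7931 = -7.1725
  x_2 = -0.3169 - 0.05*-5.0698 = -0.0634
  y_2 = -1.7931 - 0.05*-7.1725 = -1.4345
Step 3: grad_x = 2*8*-0.0634 = -1.014, grad_y = 2*2*-1.4345 = -5.738
  x_3 = -0.0634 - 0.05*-1.014 = -0.0127
  y_3 = -1.4345 - 0.05*-5.738 = -1.1476
Step 4: grad_x = 2*8*-0.0127 = -0.2028, grad_y = 2*2*-1.1476 = -4.5904
  x_4 = -0.0127 - 0.05*-0.2028 = -0.0025
  y_4 = -1.1476 - 0.05*-4.5904 = -0.9181
Step 5: grad_x = 2*8*-0.0025 = -0.0406, grad_y = 2*2*-0.9181 = -3.6723
  x_5 = -0.0025 - 0.05*-0.0406 = -0.0005
  y_5 = -0.9181 - 0.05*-3.6723 = -0.7345
f(-0.0005, -0.7345) = 8*(-0.0005)^2 + 2*(-0.7345)^2 = 1.0789


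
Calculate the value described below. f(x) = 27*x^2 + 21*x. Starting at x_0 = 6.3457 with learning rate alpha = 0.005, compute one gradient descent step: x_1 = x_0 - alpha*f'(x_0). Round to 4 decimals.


We compute the gradient at x_0 and apply the update.
f'(x) = 54*x + 21
f'(6.3457) = 54*6.3457 + 21 = 363.6678
x_1 = 6.3457 - 0.005*363.6678 = 4.5274


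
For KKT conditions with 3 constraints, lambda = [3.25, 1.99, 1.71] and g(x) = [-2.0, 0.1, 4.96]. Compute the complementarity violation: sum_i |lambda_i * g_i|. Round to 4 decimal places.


KKT complementary slackness check:
lambda_1 * g_1 = 3.25 * -2.0 = -6.5
lambda_2 * g_2 = 1.99 * 0.1 = 0.199
lambda_3 * g_3 = 1.71 * 4.96 = 8.4816
Total violation = 6.5 + 0.199 + 8.4816 = 15.1806


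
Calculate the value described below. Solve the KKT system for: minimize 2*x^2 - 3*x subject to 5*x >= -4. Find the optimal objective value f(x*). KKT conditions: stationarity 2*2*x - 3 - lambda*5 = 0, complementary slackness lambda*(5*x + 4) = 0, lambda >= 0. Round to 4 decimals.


Step 1: Try lambda = 0 (constraint inactive).
Stationarity: 2*2*x - 3 = 0
x* = 3/(2*2) = 0.75
Check constraint: 5*0.75 = 3.75 >= -4 -- satisfied.
Step 2: Compute optimal value.
f(x*) = 2*0.75^2 - 3*0.75 = -1.125


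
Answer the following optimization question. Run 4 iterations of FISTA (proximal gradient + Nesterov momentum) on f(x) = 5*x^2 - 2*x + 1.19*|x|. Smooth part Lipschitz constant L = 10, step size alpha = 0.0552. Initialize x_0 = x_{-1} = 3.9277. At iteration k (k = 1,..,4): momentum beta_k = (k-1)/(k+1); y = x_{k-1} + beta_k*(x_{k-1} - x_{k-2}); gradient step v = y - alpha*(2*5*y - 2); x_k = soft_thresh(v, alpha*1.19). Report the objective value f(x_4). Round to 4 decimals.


FISTA on f(x) = 5*x^2 - 2*x + 1.19*|x|
L = 10, alpha = 0.0552
Iteration 1: beta = 0.0, y = 3.9277 + 0.0*(3.9277 - 3.9277) = 3.9277
  grad(y) = 37.277, v = y - alpha*grad = 1.87
  prox(v) = soft_thresh(1.87, 0.0657) = 1.8043
Iteration 2: beta = 0.3333, y = 1.8043 + 0.3333*(1.8043 - 3.9277) = 1.0965
  grad(y) = 8.9653, v = y - alpha*grad = 0.6016
  prox(v) = soft_thresh(0.6016, 0.0657) = 0.536
Iteration 3: beta = 0.5, y = 0.536 + 0.5*(0.536 - 1.8043) = -0.0982
  grad(y) = -2.9823, v = y - alpha*grad = 0.0664
  prox(v) = soft_thresh(0.0664, 0.0657) = 0.0007
Iteration 4: beta = 0.6, y = 0.0007 + 0.6*(0.0007 - 0.536) = -0.3204
  grad(y) = -5.2044, v = y - alpha*grad = -0.0332
  prox(v) = soft_thresh(-0.0332, 0.0657) = 0.0
f(x_4) = 5*0.0^2 - 2*0.0 + 1.19*|0.0| = 0.0


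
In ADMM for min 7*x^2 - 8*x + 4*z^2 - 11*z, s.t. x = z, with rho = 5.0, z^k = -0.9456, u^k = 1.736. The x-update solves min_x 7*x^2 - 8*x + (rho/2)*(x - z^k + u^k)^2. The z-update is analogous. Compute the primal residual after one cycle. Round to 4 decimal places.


ADMM iteration with rho = 5.0, z^k = -0.9456, u^k = 1.736
Step 1: x-update.
Minimize 7*x^2 - 8*x + (5.0/2)*(x + 0.9456 + 1.736)^2
FOC: (2*7 + 5.0)*x = 8 + 5.0*(-0.9456 - 1.736)
x^{k+1} = -0.2846
Step 2: z-update.
Minimize 4*z^2 - 11*z + (5.0/2)*(-0.2846 - z + 1.736)^2
FOC: (2*4 + 5.0)*z = 11 + 5.0*(-0.2846 + 1.736)
z^{k+1} = 1.4044
Step 3: u-update.
u^{k+1} = 1.736 - 0.2846 - 1.4044 = 0.047
Step 4: Primal residual = |-0.2846 - 1.4044| = 1.689


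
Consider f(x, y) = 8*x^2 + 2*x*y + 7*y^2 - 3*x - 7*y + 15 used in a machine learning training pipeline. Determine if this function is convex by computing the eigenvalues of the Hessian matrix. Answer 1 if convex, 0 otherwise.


The Hessian of f(x,y) = 8*x^2 + 2*x*y + 7*y^2 - 3*x - 7*y + 15 is:
H = [[16, 2], [2, 14]]
Trace = 16 + 14 = 30
Determinant = 16*14 - (2)^2 = 220
Discriminant = (30)^2 - 4*220 = 20.0
Eigenvalues: lambda_1 = 12.7639, lambda_2 = 17.2361
The function is convex.

1


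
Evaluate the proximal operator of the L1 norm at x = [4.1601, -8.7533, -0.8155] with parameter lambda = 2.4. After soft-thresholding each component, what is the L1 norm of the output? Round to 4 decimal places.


Soft-thresholding with lambda = 2.4:
prox(4.1601) = sign(4.1601)*max(|4.1601| - 2.4, 0) = 1.7601
prox(-8.7533) = sign(-8.7533)*max(|-8.7533| - 2.4, 0) = -6.3533
prox(-0.8155) = sign(-0.8155)*max(|-0.8155| - 2.4, 0) = 0.0
prox(x) = [1.7601, -6.3533, 0.0]
||prox(x)||_1 = 1.7601 + 6.3533 + 0.0 = 8.1134


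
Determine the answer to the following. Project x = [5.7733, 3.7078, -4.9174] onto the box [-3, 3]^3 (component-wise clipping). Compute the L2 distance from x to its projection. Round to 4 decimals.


Project each component onto [-3, 3].
clip(5.7733) = 3.0, clip(3.7078) = 3.0, clip(-4.9174) = -3.0
Projection = [3.0, 3.0, -3.0]
Squared diffs: [7.6912, 0.501, 3.6764]
Distance = sqrt(11.8686) = 3.4451


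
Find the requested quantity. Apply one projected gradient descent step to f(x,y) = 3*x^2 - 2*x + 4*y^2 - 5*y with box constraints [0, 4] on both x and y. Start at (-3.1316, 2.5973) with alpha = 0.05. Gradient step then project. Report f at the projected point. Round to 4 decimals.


Step 1: Compute gradient at (-3.1316, 2.5973).
grad_x = 2*3*-3.1316 - 2 = -20.7896
grad_y = 2*4*2.5973 - 5 = 15.7784
Step 2: Gradient step.
x_raw = -3.1316 - 0.05*-20.7896 = -2.0921
y_raw = 2.5973 - 0.05*15.7784 = 1.8084
Step 3: Project onto [0, 4].
x_proj = clip(-2.0921) = 0.0
y_proj = clip(1.8084) = 1.8084
Step 4: Evaluate f.
f(0.0, 1.8084) = 4.0391


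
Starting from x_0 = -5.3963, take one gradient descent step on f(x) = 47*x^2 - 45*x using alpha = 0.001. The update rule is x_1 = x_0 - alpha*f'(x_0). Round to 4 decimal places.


We compute the gradient at x_0 and apply the update.
f'(x) = 94*x - 45
f'(-5.3963) = 94*-5.3963 - 45 = -552.2522
x_1 = -5.3963 - 0.001*-552.2522 = -4.844


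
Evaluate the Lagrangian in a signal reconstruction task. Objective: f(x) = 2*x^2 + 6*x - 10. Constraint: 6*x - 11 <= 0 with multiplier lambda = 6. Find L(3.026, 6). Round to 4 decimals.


Step 1: Evaluate f(x).
f(3.026) = 2*3.026^2 + 6*3.026 - 10 = 26.4694
Step 2: Evaluate g(x).
g(3.026) = 6*3.026 - 11 = 7.156
Step 3: Compute Lagrangian.
L = 26.4694 + 6*7.156 = 69.4054


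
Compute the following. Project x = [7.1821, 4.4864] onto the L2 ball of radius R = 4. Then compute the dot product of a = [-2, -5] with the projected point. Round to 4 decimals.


Step 1: Compute ||x|| (intermediates to 6 decimals).
||x|| = sqrt(7.1821^2 + 4.4864^2) = 8.468196
Step 2: Project.
Since ||x|| > R, scale = R/||x|| = 4/8.468196 = 0.472356, proj(x) = scale * x
proj(x) = [3.392508, 2.119178]
Step 3: Dot product.
a^T * proj(x) = -2*3.392508 - 5*2.119178 = -17.3809


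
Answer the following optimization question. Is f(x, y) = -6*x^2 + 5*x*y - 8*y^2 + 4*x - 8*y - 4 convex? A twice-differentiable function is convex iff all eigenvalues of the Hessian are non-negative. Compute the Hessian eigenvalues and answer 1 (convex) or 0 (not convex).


The Hessian of f(x,y) = -6*x^2 + 5*x*y - 8*y^2 + 4*x - 8*y - 4 is:
H = [[-12, 5], [5, -16]]
Trace = -12 - 16 = -28
Determinant = -12*-16 - (5)^2 = 167
Discriminant = (-28)^2 - 4*167 = 116.0
Eigenvalues: lambda_1 = -19.3852, lambda_2 = -8.6148
The function is not convex.

0


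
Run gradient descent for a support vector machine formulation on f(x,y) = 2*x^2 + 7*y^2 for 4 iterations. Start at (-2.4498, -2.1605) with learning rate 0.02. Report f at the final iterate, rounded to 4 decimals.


Gradient descent on f(x,y) = 2*x^2 + 7*y^2.
Starting point: (-2.4498, -2.1605), alpha = 0.02
Step 1: grad_x = 2*2*-2.4498 = -9.7992, grad_y = 2*7*-2.1605 = -30.247
  x_1 = -2.4498 - 0.02*-9.7992 = -2.2538
  y_1 = -2.1605 - 0.02*-30.247 = -1.5556
Step 2: grad_x = 2*2*-2.2538 = -9.0153, grad_y = 2*7*-1.5556 = -21.7778
  x_2 = -2.2538 - 0.02*-9.0153 = -2.0735
  y_2 = -1.5556 - 0.02*-21.7778 = -1.12
Step 3: grad_x = 2*2*-2.0735 = -8.294, grad_y = 2*7*-1.12 = -15.68
  x_3 = -2.0735 - 0.02*-8.294 = -1.9076
  y_3 = -1.12 - 0.02*-15.68 = -0.8064
Step 4: grad_x = 2*2*-1.9076 = -7.6305, grad_y = 2*7*-0.8064 = -11.2896
  x_4 = -1.9076 - 0.02*-7.6305 = -1.755
  y_4 = -0.8064 - 0.02*-11.2896 = -0.5806
f(-1.755, -0.5806) = 2*(-1.755)^2 + 7*(-0.5806)^2 = 8.5199


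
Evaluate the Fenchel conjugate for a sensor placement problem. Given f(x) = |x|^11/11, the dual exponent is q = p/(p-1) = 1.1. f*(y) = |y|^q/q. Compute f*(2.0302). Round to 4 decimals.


The conjugate exponent q satisfies 1/p + 1/q = 1.
p = 11, so q = 11/(11 - 1) = 1.1
|y|^q = 2.0302^1.1 = 2.1792
f*(2.0302) = 2.1792 / 1.1 = 1.9811


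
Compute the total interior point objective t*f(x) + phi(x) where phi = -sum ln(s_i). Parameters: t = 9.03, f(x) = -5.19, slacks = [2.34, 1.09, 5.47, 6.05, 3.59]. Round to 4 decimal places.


Step 1: Compute log-barrier.
ln values: [0.8502, 0.0862, 1.6993, 1.8001, 1.2782]
phi = -(0.8502 + 0.0862 + 1.6993 + 1.8001 + 1.2782) = -5.7138
Step 2: Compute augmented objective.
t*f(x) = 9.03*-5.19 = -46.8657
Total = -46.8657 - 5.7138 = -52.5795


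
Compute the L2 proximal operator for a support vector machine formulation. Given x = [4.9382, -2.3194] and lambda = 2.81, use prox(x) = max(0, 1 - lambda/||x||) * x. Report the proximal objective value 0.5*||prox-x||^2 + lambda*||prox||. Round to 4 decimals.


Step 1: Compute ||x||.
||x|| = 5.4558
Step 2: Compute scaling factor.
scale = max(0, 1 - 2.81/5.4558) = 0.4849
Step 3: prox(x) = [2.3948, -1.1248]
||prox(x)|| = 2.6458
Step 4: Proximal objective.
0.5*||prox-x||^2 = 3.9481
lambda*||prox|| = 7.4347
Total = 11.3827


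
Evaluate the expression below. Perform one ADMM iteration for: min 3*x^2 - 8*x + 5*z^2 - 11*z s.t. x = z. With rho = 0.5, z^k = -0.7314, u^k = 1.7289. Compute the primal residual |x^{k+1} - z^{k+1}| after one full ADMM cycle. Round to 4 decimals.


ADMM iteration with rho = 0.5, z^k = -0.7314, u^k = 1.7289
Step 1: x-update.
Minimize 3*x^2 - 8*x + (0.5/2)*(x + 0.7314 + 1.7289)^2
FOC: (2*3 + 0.5)*x = 8 + 0.5*(-0.7314 - 1.7289)
x^{k+1} = 1.0415
Step 2: z-update.
Minimize 5*z^2 - 11*z + (0.5/2)*(1.0415 - z + 1.7289)^2
FOC: (2*5 + 0.5)*z = 11 + 0.5*(1.0415 + 1.7289)
z^{k+1} = 1.1795
Step 3: u-update.
u^{k+1} = 1.7289 + 1.0415 - 1.1795 = 1.5909
Step 4: Primal residual = |1.0415 - 1.1795| = 0.138


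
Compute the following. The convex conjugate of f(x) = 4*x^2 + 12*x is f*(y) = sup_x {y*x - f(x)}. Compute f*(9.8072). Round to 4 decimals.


f*(y) = sup_x {y*x - a*x^2 - b*x} = sup_x {(y-b)*x - a*x^2}
FOC: (y - b) - 2a*x = 0 => x* = (y - b)/(2a)
x* = (9.8072 - 12)/(2*4) = -0.2741
f*(9.8072) = (y-b)^2/(4a) = (9.8072 - 12)^2/(4*4)
= 4.8084/16 = 0.3005


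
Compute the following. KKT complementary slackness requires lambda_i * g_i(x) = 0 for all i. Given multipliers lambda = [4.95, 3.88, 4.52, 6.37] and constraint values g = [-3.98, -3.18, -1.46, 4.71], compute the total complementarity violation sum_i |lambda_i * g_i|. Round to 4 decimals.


KKT complementary slackness check:
lambda_1 * g_1 = 4.95 * -3.98 = -19.701
lambda_2 * g_2 = 3.88 * -3.18 = -12.3384
lambda_3 * g_3 = 4.52 * -1.46 = -6.5992
lambda_4 * g_4 = 6.37 * 4.71 = 30.0027
Total violation = 19.701 + 12.3384 + 6.5992 + 30.0027 = 68.6413


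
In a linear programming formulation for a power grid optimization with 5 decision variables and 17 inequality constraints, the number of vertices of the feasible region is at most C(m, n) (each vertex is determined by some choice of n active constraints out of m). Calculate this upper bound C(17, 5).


Each vertex corresponds to some choice of n active constraints out of m, so the number of vertices is at most C(m, n) = m! / (n!(m-n)!).
m = 17, n = 5
Numerator: 17 * 16 * 15 * 14 * 13
Denominator: 5! = 120
C(17, 5) = 6188


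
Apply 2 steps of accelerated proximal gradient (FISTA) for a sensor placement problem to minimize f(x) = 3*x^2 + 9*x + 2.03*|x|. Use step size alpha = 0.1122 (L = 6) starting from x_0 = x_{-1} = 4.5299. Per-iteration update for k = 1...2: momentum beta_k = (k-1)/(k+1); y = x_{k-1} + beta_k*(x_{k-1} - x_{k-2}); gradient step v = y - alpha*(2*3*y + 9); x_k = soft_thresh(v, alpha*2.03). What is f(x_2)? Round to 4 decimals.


FISTA on f(x) = 3*x^2 + 9*x + 2.03*|x|
L = 6, alpha = 0.1122
Iteration 1: beta = 0.0, y = 4.5299 + 0.0*(4.5299 - 4.5299) = 4.5299
  grad(y) = 36.1794, v = y - alpha*grad = 0.4706
  prox(v) = soft_thresh(0.4706, 0.2278) = 0.2428
Iteration 2: beta = 0.3333, y = 0.2428 + 0.3333*(0.2428 - 4.5299) = -1.1862
  grad(y) = 1.8826, v = y - alpha*grad = -1.3975
  prox(v) = soft_thresh(-1.3975, 0.2278) = -1.1697
f(x_2) = 3*(-1.1697)^2 + 9*(-1.1697) + 2.03*|-1.1697| = -4.0482


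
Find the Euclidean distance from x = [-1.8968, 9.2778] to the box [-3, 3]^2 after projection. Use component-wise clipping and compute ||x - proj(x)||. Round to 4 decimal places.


Project each component onto [-3, 3].
clip(-1.8968) = -1.8968, clip(9.2778) = 3.0
Projection = [-1.8968, 3.0]
Squared diffs: [0.0, 39.4108]
Distance = sqrt(39.4108) = 6.2778


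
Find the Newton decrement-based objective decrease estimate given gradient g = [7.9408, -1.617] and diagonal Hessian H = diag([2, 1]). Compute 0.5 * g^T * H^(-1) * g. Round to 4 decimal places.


Step 1: H is diagonal, so H^(-1) * g = [3.9704, -1.617].
Step 2: g^T H^(-1) g = sum_i g_i^2 / H_ii
  = (7.9408)^2/2 + (-1.617)^2/1
  = 31.5282 + 2.6147 = 34.1428
Step 3: Objective decrease = 0.5 * g^T H^(-1) g = 17.0714


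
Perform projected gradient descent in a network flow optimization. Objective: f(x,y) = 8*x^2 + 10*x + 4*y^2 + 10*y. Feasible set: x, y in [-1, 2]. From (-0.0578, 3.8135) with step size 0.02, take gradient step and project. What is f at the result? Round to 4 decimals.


Step 1: Compute gradient at (-0.0578, 3.8135).
grad_x = 2*8*-0.0578 + 10 = 9.0752
grad_y = 2*4*3.8135 + 10 = 40.508
Step 2: Gradient step.
x_raw = -0.0578 - 0.02*9.0752 = -0.2393
y_raw = 3.8135 - 0.02*40.508 = 3.0033
Step 3: Project onto [-1, 2].
x_proj = clip(-0.2393) = -0.2393
y_proj = clip(3.0033) = 2.0
Step 4: Evaluate f.
f(-0.2393, 2.0) = 34.0651


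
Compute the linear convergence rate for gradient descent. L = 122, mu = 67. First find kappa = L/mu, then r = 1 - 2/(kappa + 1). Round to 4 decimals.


Step 1: Compute the condition number.
kappa = L/mu = 122/67 = 1.8209
Step 2: Compute the convergence rate.
r = 1 - 2/(kappa + 1) = 1 - 2*mu/(L + mu) = (L - mu)/(L + mu) = 55/189 = 0.291


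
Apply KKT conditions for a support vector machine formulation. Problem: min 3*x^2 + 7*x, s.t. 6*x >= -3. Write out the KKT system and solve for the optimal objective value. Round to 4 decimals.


Step 1: Try lambda = 0 (constraint inactive).
x_unc = -7/(2*3) = -1.1667
Check: 6*-1.1667 = -7.0002 < -3 -- violated!
Step 2: Constraint must be active: 6*x = -3
x* = -3/6 = -0.5
lambda = (2*3*(-0.5) + 7)/6 = 0.6667
Step 3: Compute optimal value.
f(x*) = 3*(-0.5)^2 + 7*(-0.5) = -2.75


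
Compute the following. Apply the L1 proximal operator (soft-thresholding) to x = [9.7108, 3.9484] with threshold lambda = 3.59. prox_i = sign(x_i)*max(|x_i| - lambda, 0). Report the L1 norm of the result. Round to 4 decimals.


Soft-thresholding with lambda = 3.59:
prox(9.7108) = sign(9.7108)*max(|9.7108| - 3.59, 0) = 6.1208
prox(3.9484) = sign(3.9484)*max(|3.9484| - 3.59, 0) = 0.3584
prox(x) = [6.1208, 0.3584]
||prox(x)||_1 = 6.1208 + 0.3584 = 6.4792


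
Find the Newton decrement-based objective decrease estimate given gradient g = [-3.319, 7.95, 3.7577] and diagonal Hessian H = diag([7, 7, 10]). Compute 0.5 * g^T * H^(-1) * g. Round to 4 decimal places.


Step 1: H is diagonal, so H^(-1) * g = [-0.4741, 1.1357, 0.3758].
Step 2: g^T H^(-1) g = sum_i g_i^2 / H_ii
  = (-3.319)^2/7 + (7.95)^2/7 + (3.7577)^2/10
  = 1.5737 + 9.0289 + 1.412 = 12.0146
Step 3: Objective decrease = 0.5 * g^T H^(-1) g = 6.0073


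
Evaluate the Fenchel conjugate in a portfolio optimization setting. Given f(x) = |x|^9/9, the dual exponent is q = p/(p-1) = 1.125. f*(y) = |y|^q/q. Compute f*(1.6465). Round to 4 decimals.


The conjugate exponent q satisfies 1/p + 1/q = 1.
p = 9, so q = 9/(9 - 1) = 1.125
|y|^q = 1.6465^1.125 = 1.7524
f*(1.6465) = 1.7524 / 1.125 = 1.5577


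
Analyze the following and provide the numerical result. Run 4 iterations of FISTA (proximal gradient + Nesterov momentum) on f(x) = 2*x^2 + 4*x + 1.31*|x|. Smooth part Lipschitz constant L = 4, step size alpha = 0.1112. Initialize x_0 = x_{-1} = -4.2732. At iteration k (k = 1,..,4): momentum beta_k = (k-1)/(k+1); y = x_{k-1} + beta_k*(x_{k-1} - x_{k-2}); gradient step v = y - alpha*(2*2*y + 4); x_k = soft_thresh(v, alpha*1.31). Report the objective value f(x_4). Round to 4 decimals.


FISTA on f(x) = 2*x^2 + 4*x + 1.31*|x|
L = 4, alpha = 0.1112
Iteration 1: beta = 0.0, y = -4.2732 + 0.0*(-4.2732 + 4.2732) = -4.2732
  grad(y) = -13.0928, v = y - alpha*grad = -2.8173
  prox(v) = soft_thresh(-2.8173, 0.1457) = -2.6716
Iteration 2: beta = 0.3333, y = -2.6716 + 0.3333*(-2.6716 + 4.2732) = -2.1377
  grad(y) = -4.551, v = y - alpha*grad = -1.6317
  prox(v) = soft_thresh(-1.6317, 0.1457) = -1.486
Iteration 3: beta = 0.5, y = -1.486 + 0.5*(-1.486 + 2.6716) = -0.8932
  grad(y) = 0.4272, v = y - alpha*grad = -0.9407
  prox(v) = soft_thresh(-0.9407, 0.1457) = -0.795
Iteration 4: beta = 0.6, y = -0.795 + 0.6*(-0.795 + 1.486) = -0.3805
  grad(y) = 2.4782, v = y - alpha*grad = -0.656
  prox(v) = soft_thresh(-0.656, 0.1457) = -0.5104
f(x_4) = 2*(-0.5104)^2 + 4*(-0.5104) + 1.31*|-0.5104| = -0.8519


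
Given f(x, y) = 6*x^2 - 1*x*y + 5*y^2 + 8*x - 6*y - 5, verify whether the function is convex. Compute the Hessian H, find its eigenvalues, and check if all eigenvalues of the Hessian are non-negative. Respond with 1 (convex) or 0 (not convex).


The Hessian of f(x,y) = 6*x^2 - 1*x*y + 5*y^2 + 8*x - 6*y - 5 is:
H = [[12, -1], [-1, 10]]
Trace = 12 + 10 = 22
Determinant = 12*10 - (-1)^2 = 119
Discriminant = (22)^2 - 4*119 = 8.0
Eigenvalues: lambda_1 = 9.5858, lambda_2 = 12.4142
The function is convex.

1


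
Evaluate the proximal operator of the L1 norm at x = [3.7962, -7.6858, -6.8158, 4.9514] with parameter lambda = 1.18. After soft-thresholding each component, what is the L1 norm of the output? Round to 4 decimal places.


Soft-thresholding with lambda = 1.18:
prox(3.7962) = sign(3.7962)*max(|3.7962| - 1.18, 0) = 2.6162
prox(-7.6858) = sign(-7.6858)*max(|-7.6858| - 1.18, 0) = -6.5058
prox(-6.8158) = sign(-6.8158)*max(|-6.8158| - 1.18, 0) = -5.6358
prox(4.9514) = sign(4.9514)*max(|4.9514| - 1.18, 0) = 3.7714
prox(x) = [2.6162, -6.5058, -5.6358, 3.7714]
||prox(x)||_1 = 2.6162 + 6.5058 + 5.6358 + 3.7714 = 18.5292


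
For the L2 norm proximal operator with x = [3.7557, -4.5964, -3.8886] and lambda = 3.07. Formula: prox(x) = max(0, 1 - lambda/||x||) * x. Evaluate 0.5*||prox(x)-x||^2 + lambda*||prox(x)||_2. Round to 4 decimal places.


Step 1: Compute ||x||.
||x|| = 7.096
Step 2: Compute scaling factor.
scale = max(0, 1 - 3.07/7.096) = 0.5674
Step 3: prox(x) = [2.1308, -2.6078, -2.2062]
||prox(x)|| = 4.026
Step 4: Proximal objective.
0.5*||prox-x||^2 = 4.7125
lambda*||prox|| = 12.3598
Total = 17.0723


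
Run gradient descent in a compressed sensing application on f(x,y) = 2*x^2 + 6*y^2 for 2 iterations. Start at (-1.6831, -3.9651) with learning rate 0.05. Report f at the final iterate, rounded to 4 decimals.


Gradient descent on f(x,y) = 2*x^2 + 6*y^2.
Starting point: (-1.6831, -3.9651), alpha = 0.05
Step 1: grad_x = 2*2*-1.6831 = -6.7324, grad_y = 2*6*-3.9651 = -47.5812
  x_1 = -1.6831 - 0.05*-6.7324 = -1.3465
  y_1 = -3.9651 - 0.05*-47.5812 = -1.586
Step 2: grad_x = 2*2*-1.3465 = -5.3859, grad_y = 2*6*-1.586 = -19.0325
  x_2 = -1.3465 - 0.05*-5.3859 = -1.0772
  y_2 = -1.586 - 0.05*-19.0325 = -0.6344
f(-1.0772, -0.6344) = 2*(-1.0772)^2 + 6*(-0.6344)^2 = 4.7356


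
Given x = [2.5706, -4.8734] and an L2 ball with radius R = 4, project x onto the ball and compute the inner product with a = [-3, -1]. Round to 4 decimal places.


Step 1: Compute ||x|| (intermediates to 6 decimals).
||x|| = sqrt(2.5706^2 + (-4.8734)^2) = 5.509811
Step 2: Project.
Since ||x|| > R, scale = R/||x|| = 4/5.509811 = 0.725978, proj(x) = scale * x
proj(x) = [1.866199, -3.537981]
Step 3: Dot product.
a^T * proj(x) = -3*1.866199 - 1*(-3.537981) = -2.0606


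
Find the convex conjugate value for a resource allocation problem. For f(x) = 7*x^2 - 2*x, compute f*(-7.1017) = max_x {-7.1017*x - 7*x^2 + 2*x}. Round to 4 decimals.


f*(y) = sup_x {y*x - a*x^2 - b*x} = sup_x {(y-b)*x - a*x^2}
FOC: (y - b) - 2a*x = 0 => x* = (y - b)/(2a)
x* = (-7.1017 + 2)/(2*7) = -0.3644
f*(-7.1017) = (y-b)^2/(4a) = (-7.1017 + 2)^2/(4*7)
= 26.0273/28 = 0.9295


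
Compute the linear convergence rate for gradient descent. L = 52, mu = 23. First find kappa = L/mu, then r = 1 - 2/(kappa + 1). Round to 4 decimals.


Step 1: Compute the condition number.
kappa = L/mu = 52/23 = 2.2609
Step 2: Compute the convergence rate.
r = 1 - 2/(kappa + 1) = 1 - 2*mu/(L + mu) = (L - mu)/(L + mu) = 29/75 = 0.3867


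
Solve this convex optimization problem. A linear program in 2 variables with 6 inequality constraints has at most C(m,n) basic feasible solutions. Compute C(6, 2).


Each vertex corresponds to some choice of n active constraints out of m, so the number of vertices is at most C(m, n) = m! / (n!(m-n)!).
m = 6, n = 2
Numerator: 6 * 5
Denominator: 2! = 2
C(6, 2) = 15


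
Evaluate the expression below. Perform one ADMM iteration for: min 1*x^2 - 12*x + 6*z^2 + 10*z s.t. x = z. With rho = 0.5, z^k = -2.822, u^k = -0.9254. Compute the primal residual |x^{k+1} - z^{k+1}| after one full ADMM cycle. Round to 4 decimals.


ADMM iteration with rho = 0.5, z^k = -2.822, u^k = -0.9254
Step 1: x-update.
Minimize 1*x^2 - 12*x + (0.5/2)*(x + 2.822 - 0.9254)^2
FOC: (2*1 + 0.5)*x = 12 + 0.5*(-2.822 + 0.9254)
x^{k+1} = 4.4207
Step 2: z-update.
Minimize 6*z^2 + 10*z + (0.5/2)*(4.4207 - z - 0.9254)^2
FOC: (2*6 + 0.5)*z = -10 + 0.5*(4.4207 - 0.9254)
z^{k+1} = -0.6602
Step 3: u-update.
u^{k+1} = -0.9254 + 4.4207 + 0.6602 = 4.1555
Step 4: Primal residual = |4.4207 + 0.6602| = 5.0809


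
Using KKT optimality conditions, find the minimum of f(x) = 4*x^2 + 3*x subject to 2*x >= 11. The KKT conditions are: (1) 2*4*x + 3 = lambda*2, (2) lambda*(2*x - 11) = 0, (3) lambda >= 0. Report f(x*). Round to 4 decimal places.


Step 1: Try lambda = 0 (constraint inactive).
x_unc = -3/(2*4) = -0.375
Check: 2*-0.375 = -0.75 < 11 -- violated!
Step 2: Constraint must be active: 2*x = 11
x* = 11/2 = 5.5
lambda = (2*4*5.5 + 3)/2 = 23.5
Step 3: Compute optimal value.
f(x*) = 4*5.5^2 + 3*5.5 = 137.5


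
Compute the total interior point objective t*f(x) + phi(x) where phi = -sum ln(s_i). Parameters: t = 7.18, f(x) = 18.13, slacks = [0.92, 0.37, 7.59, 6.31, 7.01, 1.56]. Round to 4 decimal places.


Step 1: Compute log-barrier.
ln values: [-0.0834, -0.9943, 2.0268, 1.8421, 1.9473, 0.4447]
phi = -(-0.0834 - 0.9943 + 2.0268 + 1.8421 + 1.9473 + 0.4447) = -5.1834
Step 2: Compute augmented objective.
t*f(x) = 7.18*18.13 = 130.1734
Total = 130.1734 - 5.1834 = 124.99


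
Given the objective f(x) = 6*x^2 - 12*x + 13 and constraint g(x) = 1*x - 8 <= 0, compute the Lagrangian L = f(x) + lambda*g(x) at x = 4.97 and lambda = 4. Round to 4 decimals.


Step 1: Evaluate f(x).
f(4.97) = 6*4.97^2 - 12*4.97 + 13 = 101.5654
Step 2: Evaluate g(x).
g(4.97) = 1*4.97 - 8 = -3.03
Step 3: Compute Lagrangian.
L = 101.5654 + 4*-3.03 = 89.4454


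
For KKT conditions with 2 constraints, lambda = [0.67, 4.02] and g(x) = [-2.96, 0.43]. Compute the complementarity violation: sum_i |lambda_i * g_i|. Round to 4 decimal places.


KKT complementary slackness check:
lambda_1 * g_1 = 0.67 * -2.96 = -1.9832
lambda_2 * g_2 = 4.02 * 0.43 = 1.7286
Total violation = 1.9832 + 1.7286 = 3.7118


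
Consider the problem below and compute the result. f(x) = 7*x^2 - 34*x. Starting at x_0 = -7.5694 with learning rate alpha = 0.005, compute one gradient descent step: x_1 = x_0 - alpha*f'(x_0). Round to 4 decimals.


We compute the gradient at x_0 and apply the update.
f'(x) = 14*x - 34
f'(-7.5694) = 14*-7.5694 - 34 = -139.9716
x_1 = -7.5694 - 0.005*-139.9716 = -6.8695


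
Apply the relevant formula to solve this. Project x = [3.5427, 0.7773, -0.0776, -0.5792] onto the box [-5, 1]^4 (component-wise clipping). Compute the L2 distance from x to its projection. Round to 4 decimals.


Project each component onto [-5, 1].
clip(3.5427) = 1.0, clip(0.7773) = 0.7773, clip(-0.0776) = -0.0776, clip(-0.5792) = -0.5792
Projection = [1.0, 0.7773, -0.0776, -0.5792]
Squared diffs: [6.4653, 0.0, 0.0, 0.0]
Distance = sqrt(6.4653) = 2.5427


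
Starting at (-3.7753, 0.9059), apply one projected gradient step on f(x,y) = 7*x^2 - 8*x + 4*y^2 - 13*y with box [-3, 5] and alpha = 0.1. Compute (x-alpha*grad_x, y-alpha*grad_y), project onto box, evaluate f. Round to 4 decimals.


Step 1: Compute gradient at (-3.7753, 0.9059).
grad_x = 2*7*-3.7753 - 8 = -60.8542
grad_y = 2*4*0.9059 - 13 = -5.7528
Step 2: Gradient step.
x_raw = -3.7753 - 0.1*-60.8542 = 2.3101
y_raw = 0.9059 - 0.1*-5.7528 = 1.4812
Step 3: Project onto [-3, 5].
x_proj = clip(2.3101) = 2.3101
y_proj = clip(1.4812) = 1.4812
Step 4: Evaluate f.
f(2.3101, 1.4812) = 8.3959


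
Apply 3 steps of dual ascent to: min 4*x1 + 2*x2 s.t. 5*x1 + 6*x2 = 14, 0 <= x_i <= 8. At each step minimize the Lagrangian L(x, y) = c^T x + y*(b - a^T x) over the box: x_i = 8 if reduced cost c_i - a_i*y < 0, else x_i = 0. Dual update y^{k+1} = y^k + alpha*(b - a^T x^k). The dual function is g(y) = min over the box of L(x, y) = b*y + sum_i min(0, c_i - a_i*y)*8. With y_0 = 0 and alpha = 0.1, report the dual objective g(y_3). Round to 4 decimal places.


Dual ascent for LP: min 4*x1 + 2*x2, 5*x1 + 6*x2 = 14, 0 <= x_i <= 8
Step 1: y^k = 0.0, reduced costs: (4.0, 2.0)
  x^k = (0.0, 0.0), subgradient = b - a^T x = 14.0
  y^{k+1} = 0.0 + 0.1*14.0 = 1.4
Step 2: y^k = 1.4, reduced costs: (-3.0, -6.4)
  x^k = (8.0, 8.0), subgradient = b - a^T x = -74.0
  y^{k+1} = 1.4 + 0.1*-74.0 = -6.0
Step 3: y^k = -6.0, reduced costs: (34.0, 38.0)
  x^k = (0.0, 0.0), subgradient = b - a^T x = 14.0
  y^{k+1} = -6.0 + 0.1*14.0 = -4.6
Dual objective at y_3 = -4.6: reduced costs (27.0, 29.6), box minimizer x = (0.0, 0.0)
g(y_3) = b*y + (c1 - a1*y)*x1 + (c2 - a2*y)*x2 = 14*(-4.6) + 27.0*0.0 + 29.6*0.0 = -64.4 + 0.0 + 0.0 = -64.4


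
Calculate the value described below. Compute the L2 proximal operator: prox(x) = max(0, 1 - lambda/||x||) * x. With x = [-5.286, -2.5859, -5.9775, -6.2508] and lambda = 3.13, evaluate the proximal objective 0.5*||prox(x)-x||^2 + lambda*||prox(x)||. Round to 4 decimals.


Step 1: Compute ||x||.
||x|| = 10.461
Step 2: Compute scaling factor.
scale = max(0, 1 - 3.13/10.461) = 0.7008
Step 3: prox(x) = [-3.7044, -1.8122, -4.189, -4.3805]
||prox(x)|| = 7.331
Step 4: Proximal objective.
0.5*||prox-x||^2 = 4.8985
lambda*||prox|| = 22.946
Total = 27.8444


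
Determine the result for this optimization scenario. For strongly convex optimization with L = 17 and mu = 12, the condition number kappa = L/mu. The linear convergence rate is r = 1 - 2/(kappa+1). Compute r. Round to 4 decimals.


Step 1: Compute the condition number.
kappa = L/mu = 17/12 = 1.4167
Step 2: Compute the convergence rate.
r = 1 - 2/(kappa + 1) = 1 - 2*mu/(L + mu) = (L - mu)/(L + mu) = 5/29 = 0.1724


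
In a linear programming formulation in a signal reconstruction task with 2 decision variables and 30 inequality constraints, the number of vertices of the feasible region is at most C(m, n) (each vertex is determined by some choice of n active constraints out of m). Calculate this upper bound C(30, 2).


Each vertex corresponds to some choice of n active constraints out of m, so the number of vertices is at most C(m, n) = m! / (n!(m-n)!).
m = 30, n = 2
Numerator: 30 * 29
Denominator: 2! = 2
C(30, 2) = 435


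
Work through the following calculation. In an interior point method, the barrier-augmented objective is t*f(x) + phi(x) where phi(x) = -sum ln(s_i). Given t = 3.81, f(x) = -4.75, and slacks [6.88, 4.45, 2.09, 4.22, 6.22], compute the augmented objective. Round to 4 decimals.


Step 1: Compute log-barrier.
ln values: [1.9286, 1.4929, 0.7372, 1.4398, 1.8278]
phi = -(1.9286 + 1.4929 + 0.7372 + 1.4398 + 1.8278) = -7.4263
Step 2: Compute augmented objective.
t*f(x) = 3.81*-4.75 = -18.0975
Total = -18.0975 - 7.4263 = -25.5238


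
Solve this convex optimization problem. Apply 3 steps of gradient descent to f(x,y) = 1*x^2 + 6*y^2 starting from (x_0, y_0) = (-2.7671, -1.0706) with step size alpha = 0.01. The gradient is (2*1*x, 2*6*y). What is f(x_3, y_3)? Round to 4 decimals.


Gradient descent on f(x,y) = 1*x^2 + 6*y^2.
Starting point: (-2.7671, -1.0706), alpha = 0.01
Step 1: grad_x = 2*1*-2.7671 = -5.5342, grad_y = 2*6*-1.0706 = -12.8472
  x_1 = -2.7671 - 0.01*-5.5342 = -2.7118
  y_1 = -1.0706 - 0.01*-12.8472 = -0.9421
Step 2: grad_x = 2*1*-2.7118 = -5.4235, grad_y = 2*6*-0.9421 = -11.3055
  x_2 = -2.7118 - 0.01*-5.4235 = -2.6575
  y_2 = -0.9421 - 0.01*-11.3055 = -0.8291
Step 3: grad_x = 2*1*-2.6575 = -5.315, grad_y = 2*6*-0.8291 = -9.9489
  x_3 = -2.6575 - 0.01*-5.315 = -2.6044
  y_3 = -0.8291 - 0.01*-9.9489 = -0.7296
f(-2.6044, -0.7296) = 1*(-2.6044)^2 + 6*(-0.7296)^2 = 9.9765


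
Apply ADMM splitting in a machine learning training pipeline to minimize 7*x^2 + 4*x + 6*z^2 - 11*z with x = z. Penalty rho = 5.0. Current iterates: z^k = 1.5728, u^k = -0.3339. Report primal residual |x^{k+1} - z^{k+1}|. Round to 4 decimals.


ADMM iteration with rho = 5.0, z^k = 1.5728, u^k = -0.3339
Step 1: x-update.
Minimize 7*x^2 + 4*x + (5.0/2)*(x - 1.5728 - 0.3339)^2
FOC: (2*7 + 5.0)*x = -4 + 5.0*(1.5728 + 0.3339)
x^{k+1} = 0.2912
Step 2: z-update.
Minimize 6*z^2 - 11*z + (5.0/2)*(0.2912 - z - 0.3339)^2
FOC: (2*6 + 5.0)*z = 11 + 5.0*(0.2912 - 0.3339)
z^{k+1} = 0.6345
Step 3: u-update.
u^{k+1} = -0.3339 + 0.2912 - 0.6345 = -0.6772
Step 4: Primal residual = |0.2912 - 0.6345| = 0.3433


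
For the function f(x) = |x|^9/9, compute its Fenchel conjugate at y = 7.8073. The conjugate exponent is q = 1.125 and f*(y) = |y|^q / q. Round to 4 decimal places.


The conjugate exponent q satisfies 1/p + 1/q = 1.
p = 9, so q = 9/(9 - 1) = 1.125
|y|^q = 7.8073^1.125 = 10.094
f*(7.8073) = 10.094 / 1.125 = 8.9724


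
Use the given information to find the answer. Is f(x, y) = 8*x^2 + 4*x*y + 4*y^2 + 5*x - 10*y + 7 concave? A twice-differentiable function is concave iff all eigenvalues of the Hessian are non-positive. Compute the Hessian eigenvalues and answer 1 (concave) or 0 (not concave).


The Hessian of f(x,y) = 8*x^2 + 4*x*y + 4*y^2 + 5*x - 10*y + 7 is:
H = [[16, 4], [4, 8]]
Trace = 16 + 8 = 24
Determinant = 16*8 - (4)^2 = 112
Discriminant = (24)^2 - 4*112 = 128.0
Eigenvalues: lambda_1 = 6.3431, lambda_2 = 17.6569
The function is not concave.

0


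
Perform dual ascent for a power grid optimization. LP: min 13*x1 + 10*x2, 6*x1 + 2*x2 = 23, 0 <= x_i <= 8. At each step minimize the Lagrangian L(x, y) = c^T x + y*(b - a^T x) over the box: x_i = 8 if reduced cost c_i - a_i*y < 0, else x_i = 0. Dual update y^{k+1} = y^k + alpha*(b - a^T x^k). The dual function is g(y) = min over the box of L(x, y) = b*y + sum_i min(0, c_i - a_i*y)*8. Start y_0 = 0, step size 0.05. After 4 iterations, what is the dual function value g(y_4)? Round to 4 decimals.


Dual ascent for LP: min 13*x1 + 10*x2, 6*x1 + 2*x2 = 23, 0 <= x_i <= 8
Step 1: y^k = 0.0, reduced costs: (13.0, 10.0)
  x^k = (0.0, 0.0), subgradient = b - a^T x = 23.0
  y^{k+1} = 0.0 + 0.05*23.0 = 1.15
Step 2: y^k = 1.15, reduced costs: (6.1, 7.7)
  x^k = (0.0, 0.0), subgradient = b - a^T x = 23.0
  y^{k+1} = 1.15 + 0.05*23.0 = 2.3
Step 3: y^k = 2.3, reduced costs: (-0.8, 5.4)
  x^k = (8.0, 0.0), subgradient = b - a^T x = -25.0
  y^{k+1} = 2.3 + 0.05*-25.0 = 1.05
Step 4: y^k = 1.05, reduced costs: (6.7, 7.9)
  x^k = (0.0, 0.0), subgradient = b - a^T x = 23.0
  y^{k+1} = 1.05 + 0.05*23.0 = 2.2
Dual objective at y_4 = 2.2: reduced costs (-0.2, 5.6), box minimizer x = (8.0, 0.0)
g(y_4) = b*y + (c1 - a1*y)*x1 + (c2 - a2*y)*x2 = 23*2.2 + (-0.2)*8.0 + 5.6*0.0 = 50.6 - 1.6 + 0.0 = 49.0


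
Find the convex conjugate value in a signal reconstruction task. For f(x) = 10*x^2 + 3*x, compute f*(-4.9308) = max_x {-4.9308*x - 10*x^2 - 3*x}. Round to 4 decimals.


f*(y) = sup_x {y*x - a*x^2 - b*x} = sup_x {(y-b)*x - a*x^2}
FOC: (y - b) - 2a*x = 0 => x* = (y - b)/(2a)
x* = (-4.9308 - 3)/(2*10) = -0.3965
f*(-4.9308) = (y-b)^2/(4a) = (-4.9308 - 3)^2/(4*10)
= 62.8976/40 = 1.5724


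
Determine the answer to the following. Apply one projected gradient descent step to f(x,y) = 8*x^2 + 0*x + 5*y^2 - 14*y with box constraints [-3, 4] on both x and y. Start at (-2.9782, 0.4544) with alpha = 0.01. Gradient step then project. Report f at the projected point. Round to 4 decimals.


Step 1: Compute gradient at (-2.9782, 0.4544).
grad_x = 2*8*-2.9782 + 0 = -47.6512
grad_y = 2*5*0.4544 - 14 = -9.456
Step 2: Gradient step.
x_raw = -2.9782 - 0.01*-47.6512 = -2.5017
y_raw = 0.4544 - 0.01*-9.456 = 0.549
Step 3: Project onto [-3, 4].
x_proj = clip(-2.5017) = -2.5017
y_proj = clip(0.549) = 0.549
Step 4: Evaluate f.
f(-2.5017, 0.549) = 43.8889
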